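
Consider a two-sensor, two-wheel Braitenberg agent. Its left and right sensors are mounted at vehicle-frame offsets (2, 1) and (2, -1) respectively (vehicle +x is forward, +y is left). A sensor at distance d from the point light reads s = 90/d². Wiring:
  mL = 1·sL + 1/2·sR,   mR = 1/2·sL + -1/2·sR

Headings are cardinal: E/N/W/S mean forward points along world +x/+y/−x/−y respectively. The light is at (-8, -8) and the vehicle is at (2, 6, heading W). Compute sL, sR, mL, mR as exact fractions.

left sensor world pos  = (0, 5); dL² = 233
right sensor world pos = (0, 7); dR² = 289
sL = 90/233 = 90/233
sR = 90/289 = 90/289
mL = 1·sL + 1/2·sR = 36495/67337
mR = 1/2·sL + -1/2·sR = 2520/67337

90/233 90/289 36495/67337 2520/67337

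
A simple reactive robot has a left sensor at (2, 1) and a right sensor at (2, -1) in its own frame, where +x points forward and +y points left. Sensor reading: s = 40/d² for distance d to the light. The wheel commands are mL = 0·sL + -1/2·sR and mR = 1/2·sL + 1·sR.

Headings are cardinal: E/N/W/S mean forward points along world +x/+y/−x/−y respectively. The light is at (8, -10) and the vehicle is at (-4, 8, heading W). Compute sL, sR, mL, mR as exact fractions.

left sensor world pos  = (-6, 7); dL² = 485
right sensor world pos = (-6, 9); dR² = 557
sL = 40/485 = 8/97
sR = 40/557 = 40/557
mL = 0·sL + -1/2·sR = -20/557
mR = 1/2·sL + 1·sR = 6108/54029

8/97 40/557 -20/557 6108/54029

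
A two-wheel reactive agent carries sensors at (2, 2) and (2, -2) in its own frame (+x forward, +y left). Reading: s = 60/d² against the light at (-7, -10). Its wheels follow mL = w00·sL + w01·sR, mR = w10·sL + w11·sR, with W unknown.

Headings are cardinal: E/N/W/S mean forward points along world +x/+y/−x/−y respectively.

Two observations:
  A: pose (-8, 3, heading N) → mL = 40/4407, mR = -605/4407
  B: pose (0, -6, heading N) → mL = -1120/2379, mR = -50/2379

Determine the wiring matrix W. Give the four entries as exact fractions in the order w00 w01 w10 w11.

-1 1 1/2 -1

obs A: pose=(-8,3,N) → sL=10/39, sR=30/113, mL=40/4407, mR=-605/4407
obs B: pose=(0,-6,N) → sL=60/61, sR=20/39, mL=-1120/2379, mR=-50/2379
sensor matrix S = [[10/39, 30/113], [60/61, 20/39]]; det S = -1359200/10484253
solve [mL_A; mL_B] = S·[w00; w01] and [mR_A; mR_B] = S·[w10; w11]:
  w00 = -1, w01 = 1, w10 = 1/2, w11 = -1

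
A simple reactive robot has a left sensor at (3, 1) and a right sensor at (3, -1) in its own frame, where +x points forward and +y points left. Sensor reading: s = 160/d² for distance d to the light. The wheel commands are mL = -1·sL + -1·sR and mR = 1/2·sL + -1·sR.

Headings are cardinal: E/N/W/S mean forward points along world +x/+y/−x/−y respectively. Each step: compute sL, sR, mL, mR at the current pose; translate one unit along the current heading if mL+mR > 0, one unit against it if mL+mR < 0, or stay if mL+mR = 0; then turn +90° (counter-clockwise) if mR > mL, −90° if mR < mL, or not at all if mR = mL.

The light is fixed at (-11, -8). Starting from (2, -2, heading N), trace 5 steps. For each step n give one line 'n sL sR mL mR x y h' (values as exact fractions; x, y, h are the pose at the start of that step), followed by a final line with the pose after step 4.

0 32/45 160/277 -16064/12465 -2768/12465 2 -2 N
1 40/29 20/17 -1260/493 -240/493 2 -3 W
2 160/229 160/173 -64320/39617 -22800/39617 3 -3 S
3 80/169 80/157 -26080/26533 -7240/26533 3 -2 E
4 32/45 160/277 -16064/12465 -2768/12465 2 -2 N
final 2 -3 W

n=0: pose=(2,-2,N); sL=32/45, sR=160/277; mL=-16064/12465, mR=-2768/12465; mL+mR=-18832/12465 → advance -1; mR−mL=16/15 → turn +1·90°
n=1: pose=(2,-3,W); sL=40/29, sR=20/17; mL=-1260/493, mR=-240/493; mL+mR=-1500/493 → advance -1; mR−mL=60/29 → turn +1·90°
n=2: pose=(3,-3,S); sL=160/229, sR=160/173; mL=-64320/39617, mR=-22800/39617; mL+mR=-87120/39617 → advance -1; mR−mL=240/229 → turn +1·90°
n=3: pose=(3,-2,E); sL=80/169, sR=80/157; mL=-26080/26533, mR=-7240/26533; mL+mR=-33320/26533 → advance -1; mR−mL=120/169 → turn +1·90°
n=4: pose=(2,-2,N); sL=32/45, sR=160/277; mL=-16064/12465, mR=-2768/12465; mL+mR=-18832/12465 → advance -1; mR−mL=16/15 → turn +1·90°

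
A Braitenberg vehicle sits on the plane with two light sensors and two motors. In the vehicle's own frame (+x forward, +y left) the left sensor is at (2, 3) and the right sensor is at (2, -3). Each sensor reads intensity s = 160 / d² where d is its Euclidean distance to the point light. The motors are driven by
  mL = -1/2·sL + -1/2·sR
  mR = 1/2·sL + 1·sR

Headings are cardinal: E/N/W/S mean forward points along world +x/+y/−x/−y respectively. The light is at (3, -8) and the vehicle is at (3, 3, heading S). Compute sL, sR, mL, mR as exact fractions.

left sensor world pos  = (6, 1); dL² = 90
right sensor world pos = (0, 1); dR² = 90
sL = 160/90 = 16/9
sR = 160/90 = 16/9
mL = -1/2·sL + -1/2·sR = -16/9
mR = 1/2·sL + 1·sR = 8/3

16/9 16/9 -16/9 8/3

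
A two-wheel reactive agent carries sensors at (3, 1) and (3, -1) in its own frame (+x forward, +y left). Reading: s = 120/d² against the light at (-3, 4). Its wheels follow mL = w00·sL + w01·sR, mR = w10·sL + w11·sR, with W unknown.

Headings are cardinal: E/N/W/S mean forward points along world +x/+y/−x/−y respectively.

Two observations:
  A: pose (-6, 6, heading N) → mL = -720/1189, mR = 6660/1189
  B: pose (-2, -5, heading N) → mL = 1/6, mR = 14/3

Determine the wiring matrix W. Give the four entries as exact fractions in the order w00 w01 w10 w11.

1/2 -1/2 1/2 1

obs A: pose=(-6,6,N) → sL=120/41, sR=120/29, mL=-720/1189, mR=6660/1189
obs B: pose=(-2,-5,N) → sL=10/3, sR=3, mL=1/6, mR=14/3
sensor matrix S = [[120/41, 120/29], [10/3, 3]]; det S = -5960/1189
solve [mL_A; mL_B] = S·[w00; w01] and [mR_A; mR_B] = S·[w10; w11]:
  w00 = 1/2, w01 = -1/2, w10 = 1/2, w11 = 1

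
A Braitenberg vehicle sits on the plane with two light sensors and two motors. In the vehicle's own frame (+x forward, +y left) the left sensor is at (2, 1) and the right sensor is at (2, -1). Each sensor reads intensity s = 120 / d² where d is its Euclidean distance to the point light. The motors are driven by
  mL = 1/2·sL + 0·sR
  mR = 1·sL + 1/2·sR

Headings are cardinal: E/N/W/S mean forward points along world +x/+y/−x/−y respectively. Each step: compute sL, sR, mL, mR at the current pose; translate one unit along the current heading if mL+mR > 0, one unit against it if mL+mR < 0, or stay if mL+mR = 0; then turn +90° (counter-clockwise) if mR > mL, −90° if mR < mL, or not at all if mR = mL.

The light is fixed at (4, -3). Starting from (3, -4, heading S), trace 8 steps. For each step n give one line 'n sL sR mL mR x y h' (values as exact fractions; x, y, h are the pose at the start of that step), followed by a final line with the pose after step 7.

n=0: pose=(3,-4,S); sL=40/3, sR=120/13; mL=20/3, mR=700/39; mL+mR=320/13 → advance +1; mR−mL=440/39 → turn +1·90°
n=1: pose=(3,-5,E); sL=60, sR=12; mL=30, mR=66; mL+mR=96 → advance +1; mR−mL=36 → turn +1·90°
n=2: pose=(4,-5,N); sL=120, sR=120; mL=60, mR=180; mL+mR=240 → advance +1; mR−mL=120 → turn +1·90°
n=3: pose=(4,-4,W); sL=15, sR=30; mL=15/2, mR=30; mL+mR=75/2 → advance +1; mR−mL=45/2 → turn +1·90°
n=4: pose=(3,-4,S); sL=40/3, sR=120/13; mL=20/3, mR=700/39; mL+mR=320/13 → advance +1; mR−mL=440/39 → turn +1·90°
n=5: pose=(3,-5,E); sL=60, sR=12; mL=30, mR=66; mL+mR=96 → advance +1; mR−mL=36 → turn +1·90°
n=6: pose=(4,-5,N); sL=120, sR=120; mL=60, mR=180; mL+mR=240 → advance +1; mR−mL=120 → turn +1·90°
n=7: pose=(4,-4,W); sL=15, sR=30; mL=15/2, mR=30; mL+mR=75/2 → advance +1; mR−mL=45/2 → turn +1·90°

0 40/3 120/13 20/3 700/39 3 -4 S
1 60 12 30 66 3 -5 E
2 120 120 60 180 4 -5 N
3 15 30 15/2 30 4 -4 W
4 40/3 120/13 20/3 700/39 3 -4 S
5 60 12 30 66 3 -5 E
6 120 120 60 180 4 -5 N
7 15 30 15/2 30 4 -4 W
final 3 -4 S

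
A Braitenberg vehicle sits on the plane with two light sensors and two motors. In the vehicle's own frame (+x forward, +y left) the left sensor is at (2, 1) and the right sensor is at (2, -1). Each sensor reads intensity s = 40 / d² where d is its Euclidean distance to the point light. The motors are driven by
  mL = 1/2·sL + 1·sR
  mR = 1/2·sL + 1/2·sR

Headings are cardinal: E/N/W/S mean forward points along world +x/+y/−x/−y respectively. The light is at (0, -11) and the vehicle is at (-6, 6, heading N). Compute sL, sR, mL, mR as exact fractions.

4/41 20/193 1206/7913 796/7913

left sensor world pos  = (-7, 8); dL² = 410
right sensor world pos = (-5, 8); dR² = 386
sL = 40/410 = 4/41
sR = 40/386 = 20/193
mL = 1/2·sL + 1·sR = 1206/7913
mR = 1/2·sL + 1/2·sR = 796/7913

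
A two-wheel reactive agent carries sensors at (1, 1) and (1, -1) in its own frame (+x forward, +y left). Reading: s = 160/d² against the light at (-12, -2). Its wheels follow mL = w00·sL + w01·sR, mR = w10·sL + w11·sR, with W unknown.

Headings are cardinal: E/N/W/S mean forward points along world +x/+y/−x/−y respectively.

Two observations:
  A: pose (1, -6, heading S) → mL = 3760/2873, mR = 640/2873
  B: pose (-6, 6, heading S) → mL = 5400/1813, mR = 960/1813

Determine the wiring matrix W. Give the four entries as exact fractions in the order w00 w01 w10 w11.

1/2 1 -1 1

obs A: pose=(1,-6,S) → sL=160/221, sR=160/169, mL=3760/2873, mR=640/2873
obs B: pose=(-6,6,S) → sL=80/49, sR=80/37, mL=5400/1813, mR=960/1813
sensor matrix S = [[160/221, 160/169], [80/49, 80/37]]; det S = 102400/5208749
solve [mL_A; mL_B] = S·[w00; w01] and [mR_A; mR_B] = S·[w10; w11]:
  w00 = 1/2, w01 = 1, w10 = -1, w11 = 1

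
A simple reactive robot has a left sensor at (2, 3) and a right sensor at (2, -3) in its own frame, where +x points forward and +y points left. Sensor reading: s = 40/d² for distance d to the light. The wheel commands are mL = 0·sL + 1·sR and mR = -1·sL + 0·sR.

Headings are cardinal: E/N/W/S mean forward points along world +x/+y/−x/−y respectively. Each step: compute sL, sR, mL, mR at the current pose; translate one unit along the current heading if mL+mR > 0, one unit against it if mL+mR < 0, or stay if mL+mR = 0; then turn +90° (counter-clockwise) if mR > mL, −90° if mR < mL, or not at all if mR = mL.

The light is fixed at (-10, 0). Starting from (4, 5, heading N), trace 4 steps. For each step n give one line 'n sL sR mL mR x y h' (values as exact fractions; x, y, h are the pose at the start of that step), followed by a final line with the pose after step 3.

n=0: pose=(4,5,N); sL=4/17, sR=20/169; mL=20/169, mR=-4/17; mL+mR=-336/2873 → advance -1; mR−mL=-1016/2873 → turn -1·90°
n=1: pose=(4,4,E); sL=8/61, sR=40/257; mL=40/257, mR=-8/61; mL+mR=384/15677 → advance +1; mR−mL=-4496/15677 → turn -1·90°
n=2: pose=(5,4,S); sL=5/41, sR=10/37; mL=10/37, mR=-5/41; mL+mR=225/1517 → advance +1; mR−mL=-595/1517 → turn -1·90°
n=3: pose=(5,3,W); sL=40/169, sR=8/41; mL=8/41, mR=-40/169; mL+mR=-288/6929 → advance -1; mR−mL=-2992/6929 → turn -1·90°

0 4/17 20/169 20/169 -4/17 4 5 N
1 8/61 40/257 40/257 -8/61 4 4 E
2 5/41 10/37 10/37 -5/41 5 4 S
3 40/169 8/41 8/41 -40/169 5 3 W
final 6 3 N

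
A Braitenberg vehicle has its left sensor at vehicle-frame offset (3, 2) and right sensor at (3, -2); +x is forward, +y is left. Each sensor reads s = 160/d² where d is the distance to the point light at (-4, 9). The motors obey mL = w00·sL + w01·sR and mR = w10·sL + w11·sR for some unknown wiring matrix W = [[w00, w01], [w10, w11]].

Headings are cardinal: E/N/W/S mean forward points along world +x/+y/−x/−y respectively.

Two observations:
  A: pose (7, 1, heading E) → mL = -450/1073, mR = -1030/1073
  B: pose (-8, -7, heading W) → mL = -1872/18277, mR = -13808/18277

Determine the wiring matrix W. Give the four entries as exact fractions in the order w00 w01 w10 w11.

obs A: pose=(7,1,E) → sL=20/29, sR=20/37, mL=-450/1073, mR=-1030/1073
obs B: pose=(-8,-7,W) → sL=160/373, sR=32/49, mL=-1872/18277, mR=-13808/18277
sensor matrix S = [[20/29, 20/37], [160/373, 32/49]]; det S = 4285440/19611221
solve [mL_A; mL_B] = S·[w00; w01] and [mR_A; mR_B] = S·[w10; w11]:
  w00 = -1, w01 = 1/2, w10 = -1, w11 = -1/2

-1 1/2 -1 -1/2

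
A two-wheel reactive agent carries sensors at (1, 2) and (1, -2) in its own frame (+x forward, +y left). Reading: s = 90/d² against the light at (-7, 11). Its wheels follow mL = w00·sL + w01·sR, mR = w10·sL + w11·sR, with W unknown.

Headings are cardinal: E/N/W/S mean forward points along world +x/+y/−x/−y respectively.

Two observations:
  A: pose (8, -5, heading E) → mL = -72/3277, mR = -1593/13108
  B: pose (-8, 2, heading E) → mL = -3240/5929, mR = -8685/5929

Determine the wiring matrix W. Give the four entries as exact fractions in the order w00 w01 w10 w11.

obs A: pose=(8,-5,E) → sL=45/226, sR=9/58, mL=-72/3277, mR=-1593/13108
obs B: pose=(-8,2,E) → sL=90/49, sR=90/121, mL=-3240/5929, mR=-8685/5929
sensor matrix S = [[45/226, 9/58], [90/49, 90/121]]; det S = -2660040/19429333
solve [mL_A; mL_B] = S·[w00; w01] and [mR_A; mR_B] = S·[w10; w11]:
  w00 = -1/2, w01 = 1/2, w10 = -1, w11 = 1/2

-1/2 1/2 -1 1/2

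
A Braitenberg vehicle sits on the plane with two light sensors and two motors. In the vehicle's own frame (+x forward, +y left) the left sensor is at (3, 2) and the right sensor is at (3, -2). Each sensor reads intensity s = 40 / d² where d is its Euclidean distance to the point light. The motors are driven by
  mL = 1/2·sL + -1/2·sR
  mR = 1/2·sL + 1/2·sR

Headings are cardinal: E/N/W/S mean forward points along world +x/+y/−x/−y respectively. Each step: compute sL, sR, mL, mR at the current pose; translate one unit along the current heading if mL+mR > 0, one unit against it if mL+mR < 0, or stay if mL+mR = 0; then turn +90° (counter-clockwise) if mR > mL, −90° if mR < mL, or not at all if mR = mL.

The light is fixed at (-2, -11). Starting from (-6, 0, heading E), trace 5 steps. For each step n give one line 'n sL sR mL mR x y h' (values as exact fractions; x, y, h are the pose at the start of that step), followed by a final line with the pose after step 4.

n=0: pose=(-6,0,E); sL=4/17, sR=20/41; mL=-88/697, mR=252/697; mL+mR=4/17 → advance +1; mR−mL=20/41 → turn +1·90°
n=1: pose=(-5,0,N); sL=40/221, sR=40/197; mL=-480/43537, mR=8360/43537; mL+mR=40/221 → advance +1; mR−mL=40/197 → turn +1·90°
n=2: pose=(-5,1,W); sL=5/17, sR=5/29; mL=30/493, mR=115/493; mL+mR=5/17 → advance +1; mR−mL=5/29 → turn +1·90°
n=3: pose=(-6,1,S); sL=8/17, sR=40/117; mL=128/1989, mR=808/1989; mL+mR=8/17 → advance +1; mR−mL=40/117 → turn +1·90°
n=4: pose=(-6,0,E); sL=4/17, sR=20/41; mL=-88/697, mR=252/697; mL+mR=4/17 → advance +1; mR−mL=20/41 → turn +1·90°

0 4/17 20/41 -88/697 252/697 -6 0 E
1 40/221 40/197 -480/43537 8360/43537 -5 0 N
2 5/17 5/29 30/493 115/493 -5 1 W
3 8/17 40/117 128/1989 808/1989 -6 1 S
4 4/17 20/41 -88/697 252/697 -6 0 E
final -5 0 N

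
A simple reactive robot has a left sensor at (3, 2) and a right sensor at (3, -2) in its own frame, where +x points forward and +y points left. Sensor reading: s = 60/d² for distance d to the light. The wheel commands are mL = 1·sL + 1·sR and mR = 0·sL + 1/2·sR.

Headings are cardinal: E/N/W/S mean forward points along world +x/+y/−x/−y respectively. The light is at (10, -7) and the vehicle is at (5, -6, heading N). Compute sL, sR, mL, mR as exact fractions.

left sensor world pos  = (3, -3); dL² = 65
right sensor world pos = (7, -3); dR² = 25
sL = 60/65 = 12/13
sR = 60/25 = 12/5
mL = 1·sL + 1·sR = 216/65
mR = 0·sL + 1/2·sR = 6/5

12/13 12/5 216/65 6/5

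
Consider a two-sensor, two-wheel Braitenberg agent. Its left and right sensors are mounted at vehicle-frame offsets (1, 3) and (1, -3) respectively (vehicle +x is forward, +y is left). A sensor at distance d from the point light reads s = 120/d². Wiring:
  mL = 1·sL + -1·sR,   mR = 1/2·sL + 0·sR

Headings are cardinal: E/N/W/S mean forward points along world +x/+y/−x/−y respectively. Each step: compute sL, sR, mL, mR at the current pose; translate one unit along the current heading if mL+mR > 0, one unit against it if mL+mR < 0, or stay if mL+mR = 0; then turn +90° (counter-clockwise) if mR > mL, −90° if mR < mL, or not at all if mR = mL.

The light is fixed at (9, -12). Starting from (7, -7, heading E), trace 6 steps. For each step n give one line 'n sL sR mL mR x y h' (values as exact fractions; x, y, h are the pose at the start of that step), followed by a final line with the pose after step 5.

n=0: pose=(7,-7,E); sL=24/13, sR=24; mL=-288/13, mR=12/13; mL+mR=-276/13 → advance -1; mR−mL=300/13 → turn +1·90°
n=1: pose=(6,-7,N); sL=5/3, sR=10/3; mL=-5/3, mR=5/6; mL+mR=-5/6 → advance -1; mR−mL=5/2 → turn +1·90°
n=2: pose=(6,-8,W); sL=120/17, sR=24/13; mL=1152/221, mR=60/17; mL+mR=1932/221 → advance +1; mR−mL=-372/221 → turn -1·90°
n=3: pose=(5,-8,N); sL=60/37, sR=60/13; mL=-1440/481, mR=30/37; mL+mR=-1050/481 → advance -1; mR−mL=1830/481 → turn +1·90°
n=4: pose=(5,-9,W); sL=24/5, sR=120/61; mL=864/305, mR=12/5; mL+mR=1596/305 → advance +1; mR−mL=-132/305 → turn -1·90°
n=5: pose=(4,-9,N); sL=3/2, sR=6; mL=-9/2, mR=3/4; mL+mR=-15/4 → advance -1; mR−mL=21/4 → turn +1·90°

0 24/13 24 -288/13 12/13 7 -7 E
1 5/3 10/3 -5/3 5/6 6 -7 N
2 120/17 24/13 1152/221 60/17 6 -8 W
3 60/37 60/13 -1440/481 30/37 5 -8 N
4 24/5 120/61 864/305 12/5 5 -9 W
5 3/2 6 -9/2 3/4 4 -9 N
final 4 -10 W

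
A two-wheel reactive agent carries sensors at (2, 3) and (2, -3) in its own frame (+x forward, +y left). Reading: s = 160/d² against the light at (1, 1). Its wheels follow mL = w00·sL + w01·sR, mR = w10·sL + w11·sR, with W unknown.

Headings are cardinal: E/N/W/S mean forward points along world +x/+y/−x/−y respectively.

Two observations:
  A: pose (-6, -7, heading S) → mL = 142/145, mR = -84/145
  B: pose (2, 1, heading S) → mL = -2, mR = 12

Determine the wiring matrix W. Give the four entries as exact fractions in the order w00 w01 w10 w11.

1 -1/2 -1 1

obs A: pose=(-6,-7,S) → sL=40/29, sR=4/5, mL=142/145, mR=-84/145
obs B: pose=(2,1,S) → sL=8, sR=20, mL=-2, mR=12
sensor matrix S = [[40/29, 4/5], [8, 20]]; det S = 3072/145
solve [mL_A; mL_B] = S·[w00; w01] and [mR_A; mR_B] = S·[w10; w11]:
  w00 = 1, w01 = -1/2, w10 = -1, w11 = 1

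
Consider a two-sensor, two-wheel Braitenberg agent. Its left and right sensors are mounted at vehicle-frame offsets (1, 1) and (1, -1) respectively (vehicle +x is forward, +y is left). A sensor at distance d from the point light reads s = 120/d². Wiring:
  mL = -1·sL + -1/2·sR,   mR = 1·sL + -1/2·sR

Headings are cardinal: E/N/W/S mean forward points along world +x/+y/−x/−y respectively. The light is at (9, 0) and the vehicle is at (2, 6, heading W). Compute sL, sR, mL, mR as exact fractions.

120/89 120/113 -18900/10057 8220/10057

left sensor world pos  = (1, 5); dL² = 89
right sensor world pos = (1, 7); dR² = 113
sL = 120/89 = 120/89
sR = 120/113 = 120/113
mL = -1·sL + -1/2·sR = -18900/10057
mR = 1·sL + -1/2·sR = 8220/10057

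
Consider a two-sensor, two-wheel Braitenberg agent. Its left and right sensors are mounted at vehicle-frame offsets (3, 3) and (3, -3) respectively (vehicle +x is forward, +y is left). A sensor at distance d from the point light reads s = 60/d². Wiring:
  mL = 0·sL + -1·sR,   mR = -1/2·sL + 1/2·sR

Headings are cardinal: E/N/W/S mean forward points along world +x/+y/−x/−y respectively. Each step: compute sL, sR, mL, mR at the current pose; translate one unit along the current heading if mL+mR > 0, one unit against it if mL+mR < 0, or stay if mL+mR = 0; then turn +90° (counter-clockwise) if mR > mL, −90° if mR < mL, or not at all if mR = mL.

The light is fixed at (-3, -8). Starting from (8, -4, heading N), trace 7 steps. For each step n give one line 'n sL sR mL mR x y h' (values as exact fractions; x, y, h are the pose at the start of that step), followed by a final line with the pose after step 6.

n=0: pose=(8,-4,N); sL=60/113, sR=12/49; mL=-12/49, mR=-792/5537; mL+mR=-2148/5537 → advance -1; mR−mL=564/5537 → turn +1·90°
n=1: pose=(8,-5,W); sL=15/16, sR=3/5; mL=-3/5, mR=-27/160; mL+mR=-123/160 → advance -1; mR−mL=69/160 → turn +1·90°
n=2: pose=(9,-5,S); sL=4/15, sR=20/27; mL=-20/27, mR=32/135; mL+mR=-68/135 → advance -1; mR−mL=44/45 → turn +1·90°
n=3: pose=(9,-4,E); sL=30/137, sR=30/113; mL=-30/113, mR=360/15481; mL+mR=-3750/15481 → advance -1; mR−mL=4470/15481 → turn +1·90°
n=4: pose=(8,-4,N); sL=60/113, sR=12/49; mL=-12/49, mR=-792/5537; mL+mR=-2148/5537 → advance -1; mR−mL=564/5537 → turn +1·90°
n=5: pose=(8,-5,W); sL=15/16, sR=3/5; mL=-3/5, mR=-27/160; mL+mR=-123/160 → advance -1; mR−mL=69/160 → turn +1·90°
n=6: pose=(9,-5,S); sL=4/15, sR=20/27; mL=-20/27, mR=32/135; mL+mR=-68/135 → advance -1; mR−mL=44/45 → turn +1·90°

0 60/113 12/49 -12/49 -792/5537 8 -4 N
1 15/16 3/5 -3/5 -27/160 8 -5 W
2 4/15 20/27 -20/27 32/135 9 -5 S
3 30/137 30/113 -30/113 360/15481 9 -4 E
4 60/113 12/49 -12/49 -792/5537 8 -4 N
5 15/16 3/5 -3/5 -27/160 8 -5 W
6 4/15 20/27 -20/27 32/135 9 -5 S
final 9 -4 E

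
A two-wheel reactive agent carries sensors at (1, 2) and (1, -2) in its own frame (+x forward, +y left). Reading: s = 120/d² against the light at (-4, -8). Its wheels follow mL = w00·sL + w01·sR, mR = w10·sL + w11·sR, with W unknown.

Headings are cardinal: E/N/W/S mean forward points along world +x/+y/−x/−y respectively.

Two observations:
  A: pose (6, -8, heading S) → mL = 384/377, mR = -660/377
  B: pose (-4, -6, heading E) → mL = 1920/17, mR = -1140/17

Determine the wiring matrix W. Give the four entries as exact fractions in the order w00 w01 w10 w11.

-1 1 -1 -1/2

obs A: pose=(6,-8,S) → sL=24/29, sR=24/13, mL=384/377, mR=-660/377
obs B: pose=(-4,-6,E) → sL=120/17, sR=120, mL=1920/17, mR=-1140/17
sensor matrix S = [[24/29, 24/13], [120/17, 120]]; det S = 552960/6409
solve [mL_A; mL_B] = S·[w00; w01] and [mR_A; mR_B] = S·[w10; w11]:
  w00 = -1, w01 = 1, w10 = -1, w11 = -1/2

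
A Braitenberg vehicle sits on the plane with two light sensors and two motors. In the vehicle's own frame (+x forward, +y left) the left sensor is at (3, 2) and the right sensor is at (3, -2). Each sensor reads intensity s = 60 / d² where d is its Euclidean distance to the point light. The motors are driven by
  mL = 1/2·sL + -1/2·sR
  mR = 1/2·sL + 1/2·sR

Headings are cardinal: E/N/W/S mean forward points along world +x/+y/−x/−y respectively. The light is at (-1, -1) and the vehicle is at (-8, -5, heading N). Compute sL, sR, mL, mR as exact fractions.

30/41 30/13 -420/533 810/533

left sensor world pos  = (-10, -2); dL² = 82
right sensor world pos = (-6, -2); dR² = 26
sL = 60/82 = 30/41
sR = 60/26 = 30/13
mL = 1/2·sL + -1/2·sR = -420/533
mR = 1/2·sL + 1/2·sR = 810/533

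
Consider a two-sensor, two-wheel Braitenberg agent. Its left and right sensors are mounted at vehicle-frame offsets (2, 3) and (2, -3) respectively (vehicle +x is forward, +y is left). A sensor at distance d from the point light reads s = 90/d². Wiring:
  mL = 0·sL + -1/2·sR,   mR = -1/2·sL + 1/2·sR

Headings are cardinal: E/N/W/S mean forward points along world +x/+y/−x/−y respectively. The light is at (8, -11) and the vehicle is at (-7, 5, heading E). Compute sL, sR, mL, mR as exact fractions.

9/53 45/169 -45/338 432/8957

left sensor world pos  = (-5, 8); dL² = 530
right sensor world pos = (-5, 2); dR² = 338
sL = 90/530 = 9/53
sR = 90/338 = 45/169
mL = 0·sL + -1/2·sR = -45/338
mR = -1/2·sL + 1/2·sR = 432/8957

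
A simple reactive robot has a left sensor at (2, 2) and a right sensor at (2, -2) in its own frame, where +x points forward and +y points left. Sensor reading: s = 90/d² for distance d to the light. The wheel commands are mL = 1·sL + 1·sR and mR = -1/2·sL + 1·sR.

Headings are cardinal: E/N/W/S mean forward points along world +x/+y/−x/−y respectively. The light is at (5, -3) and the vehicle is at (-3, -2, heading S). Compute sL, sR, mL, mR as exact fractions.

left sensor world pos  = (-1, -4); dL² = 37
right sensor world pos = (-5, -4); dR² = 101
sL = 90/37 = 90/37
sR = 90/101 = 90/101
mL = 1·sL + 1·sR = 12420/3737
mR = -1/2·sL + 1·sR = -1215/3737

90/37 90/101 12420/3737 -1215/3737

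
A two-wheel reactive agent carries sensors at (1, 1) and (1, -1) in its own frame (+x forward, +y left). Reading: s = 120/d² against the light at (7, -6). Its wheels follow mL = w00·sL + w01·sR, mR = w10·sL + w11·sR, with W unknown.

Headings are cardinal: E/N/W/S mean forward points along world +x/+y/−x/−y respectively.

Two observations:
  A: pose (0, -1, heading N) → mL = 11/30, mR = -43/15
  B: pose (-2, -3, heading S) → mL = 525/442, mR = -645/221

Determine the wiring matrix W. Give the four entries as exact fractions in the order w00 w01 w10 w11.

1 -1/2 -1 -1

obs A: pose=(0,-1,N) → sL=6/5, sR=5/3, mL=11/30, mR=-43/15
obs B: pose=(-2,-3,S) → sL=30/17, sR=15/13, mL=525/442, mR=-645/221
sensor matrix S = [[6/5, 5/3], [30/17, 15/13]]; det S = -344/221
solve [mL_A; mL_B] = S·[w00; w01] and [mR_A; mR_B] = S·[w10; w11]:
  w00 = 1, w01 = -1/2, w10 = -1, w11 = -1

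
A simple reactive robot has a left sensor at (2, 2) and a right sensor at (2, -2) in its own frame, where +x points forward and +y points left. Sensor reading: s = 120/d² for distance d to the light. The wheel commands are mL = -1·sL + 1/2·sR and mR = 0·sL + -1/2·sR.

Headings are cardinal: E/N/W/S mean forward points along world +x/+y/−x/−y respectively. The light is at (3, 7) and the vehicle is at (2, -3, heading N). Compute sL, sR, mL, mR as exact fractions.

left sensor world pos  = (0, -1); dL² = 73
right sensor world pos = (4, -1); dR² = 65
sL = 120/73 = 120/73
sR = 120/65 = 24/13
mL = -1·sL + 1/2·sR = -684/949
mR = 0·sL + -1/2·sR = -12/13

120/73 24/13 -684/949 -12/13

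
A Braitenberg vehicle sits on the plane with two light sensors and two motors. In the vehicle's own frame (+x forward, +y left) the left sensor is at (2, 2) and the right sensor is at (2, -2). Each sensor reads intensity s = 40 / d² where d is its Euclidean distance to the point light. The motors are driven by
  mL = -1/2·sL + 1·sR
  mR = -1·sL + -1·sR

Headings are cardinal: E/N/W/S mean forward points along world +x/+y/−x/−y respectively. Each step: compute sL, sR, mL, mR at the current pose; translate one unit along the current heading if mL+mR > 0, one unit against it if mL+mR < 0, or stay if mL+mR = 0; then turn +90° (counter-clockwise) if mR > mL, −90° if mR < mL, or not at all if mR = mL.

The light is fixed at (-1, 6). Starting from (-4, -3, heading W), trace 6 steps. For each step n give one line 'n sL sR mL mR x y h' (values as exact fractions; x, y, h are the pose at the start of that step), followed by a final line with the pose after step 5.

0 20/73 20/37 1090/2701 -2200/2701 -4 -3 W
1 8/13 40/49 324/637 -912/637 -3 -3 N
2 5/8 5/18 -5/144 -65/72 -3 -4 E
3 8/29 40/169 484/4901 -2512/4901 -4 -4 S
4 20/73 20/37 1090/2701 -2200/2701 -4 -3 W
5 8/13 40/49 324/637 -912/637 -3 -3 N
final -3 -4 E

n=0: pose=(-4,-3,W); sL=20/73, sR=20/37; mL=1090/2701, mR=-2200/2701; mL+mR=-30/73 → advance -1; mR−mL=-3290/2701 → turn -1·90°
n=1: pose=(-3,-3,N); sL=8/13, sR=40/49; mL=324/637, mR=-912/637; mL+mR=-12/13 → advance -1; mR−mL=-1236/637 → turn -1·90°
n=2: pose=(-3,-4,E); sL=5/8, sR=5/18; mL=-5/144, mR=-65/72; mL+mR=-15/16 → advance -1; mR−mL=-125/144 → turn -1·90°
n=3: pose=(-4,-4,S); sL=8/29, sR=40/169; mL=484/4901, mR=-2512/4901; mL+mR=-12/29 → advance -1; mR−mL=-2996/4901 → turn -1·90°
n=4: pose=(-4,-3,W); sL=20/73, sR=20/37; mL=1090/2701, mR=-2200/2701; mL+mR=-30/73 → advance -1; mR−mL=-3290/2701 → turn -1·90°
n=5: pose=(-3,-3,N); sL=8/13, sR=40/49; mL=324/637, mR=-912/637; mL+mR=-12/13 → advance -1; mR−mL=-1236/637 → turn -1·90°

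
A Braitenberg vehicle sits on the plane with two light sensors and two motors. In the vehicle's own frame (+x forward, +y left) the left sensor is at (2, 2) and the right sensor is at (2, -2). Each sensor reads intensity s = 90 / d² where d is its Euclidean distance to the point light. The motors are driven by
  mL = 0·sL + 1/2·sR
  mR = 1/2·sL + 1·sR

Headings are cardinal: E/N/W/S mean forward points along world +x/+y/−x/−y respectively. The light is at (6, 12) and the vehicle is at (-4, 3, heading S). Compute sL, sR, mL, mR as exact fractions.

18/37 18/53 9/53 1143/1961

left sensor world pos  = (-2, 1); dL² = 185
right sensor world pos = (-6, 1); dR² = 265
sL = 90/185 = 18/37
sR = 90/265 = 18/53
mL = 0·sL + 1/2·sR = 9/53
mR = 1/2·sL + 1·sR = 1143/1961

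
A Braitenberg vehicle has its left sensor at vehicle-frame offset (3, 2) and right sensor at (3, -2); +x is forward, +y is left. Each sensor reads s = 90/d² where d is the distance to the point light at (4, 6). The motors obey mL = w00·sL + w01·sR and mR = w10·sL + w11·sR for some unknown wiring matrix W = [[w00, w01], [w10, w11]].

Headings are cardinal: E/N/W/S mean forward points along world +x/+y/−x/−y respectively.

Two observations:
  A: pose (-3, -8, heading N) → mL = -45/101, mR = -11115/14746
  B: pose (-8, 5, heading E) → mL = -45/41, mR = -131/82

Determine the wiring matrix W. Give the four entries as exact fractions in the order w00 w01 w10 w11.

-1 0 -1 -1/2

obs A: pose=(-3,-8,N) → sL=45/101, sR=45/73, mL=-45/101, mR=-11115/14746
obs B: pose=(-8,5,E) → sL=45/41, sR=1, mL=-45/41, mR=-131/82
sensor matrix S = [[45/101, 45/73], [45/41, 1]]; det S = -69840/302293
solve [mL_A; mL_B] = S·[w00; w01] and [mR_A; mR_B] = S·[w10; w11]:
  w00 = -1, w01 = 0, w10 = -1, w11 = -1/2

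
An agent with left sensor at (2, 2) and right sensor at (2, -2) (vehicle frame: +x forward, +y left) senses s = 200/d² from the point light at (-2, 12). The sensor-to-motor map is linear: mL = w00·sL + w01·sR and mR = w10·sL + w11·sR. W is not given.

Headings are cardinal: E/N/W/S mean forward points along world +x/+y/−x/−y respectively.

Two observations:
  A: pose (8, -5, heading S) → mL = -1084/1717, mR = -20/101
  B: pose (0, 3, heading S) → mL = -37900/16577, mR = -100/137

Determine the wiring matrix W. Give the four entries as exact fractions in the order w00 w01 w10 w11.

obs A: pose=(8,-5,S) → sL=40/101, sR=8/17, mL=-1084/1717, mR=-20/101
obs B: pose=(0,3,S) → sL=200/137, sR=200/121, mL=-37900/16577, mR=-100/137
sensor matrix S = [[40/101, 8/17], [200/137, 200/121]]; det S = -921600/28462709
solve [mL_A; mL_B] = S·[w00; w01] and [mR_A; mR_B] = S·[w10; w11]:
  w00 = -1, w01 = -1/2, w10 = -1/2, w11 = 0

-1 -1/2 -1/2 0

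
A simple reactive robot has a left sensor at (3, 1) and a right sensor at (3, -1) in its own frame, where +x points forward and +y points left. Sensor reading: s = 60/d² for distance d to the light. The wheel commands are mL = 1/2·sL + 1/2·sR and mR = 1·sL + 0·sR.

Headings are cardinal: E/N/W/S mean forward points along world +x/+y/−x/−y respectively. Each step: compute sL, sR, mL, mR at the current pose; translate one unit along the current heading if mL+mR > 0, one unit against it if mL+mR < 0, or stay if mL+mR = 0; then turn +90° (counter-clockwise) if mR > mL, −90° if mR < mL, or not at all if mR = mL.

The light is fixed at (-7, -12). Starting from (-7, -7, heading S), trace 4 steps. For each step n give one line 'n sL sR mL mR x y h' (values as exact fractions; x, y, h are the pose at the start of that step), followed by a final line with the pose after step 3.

0 12 12 12 12 -7 -7 S
1 30 30 30 30 -7 -8 S
2 60 60 60 60 -7 -9 S
3 30 30 30 30 -7 -10 S
final -7 -11 S

n=0: pose=(-7,-7,S); sL=12, sR=12; mL=12, mR=12; mL+mR=24 → advance +1; mR−mL=0 → turn +0·90°
n=1: pose=(-7,-8,S); sL=30, sR=30; mL=30, mR=30; mL+mR=60 → advance +1; mR−mL=0 → turn +0·90°
n=2: pose=(-7,-9,S); sL=60, sR=60; mL=60, mR=60; mL+mR=120 → advance +1; mR−mL=0 → turn +0·90°
n=3: pose=(-7,-10,S); sL=30, sR=30; mL=30, mR=30; mL+mR=60 → advance +1; mR−mL=0 → turn +0·90°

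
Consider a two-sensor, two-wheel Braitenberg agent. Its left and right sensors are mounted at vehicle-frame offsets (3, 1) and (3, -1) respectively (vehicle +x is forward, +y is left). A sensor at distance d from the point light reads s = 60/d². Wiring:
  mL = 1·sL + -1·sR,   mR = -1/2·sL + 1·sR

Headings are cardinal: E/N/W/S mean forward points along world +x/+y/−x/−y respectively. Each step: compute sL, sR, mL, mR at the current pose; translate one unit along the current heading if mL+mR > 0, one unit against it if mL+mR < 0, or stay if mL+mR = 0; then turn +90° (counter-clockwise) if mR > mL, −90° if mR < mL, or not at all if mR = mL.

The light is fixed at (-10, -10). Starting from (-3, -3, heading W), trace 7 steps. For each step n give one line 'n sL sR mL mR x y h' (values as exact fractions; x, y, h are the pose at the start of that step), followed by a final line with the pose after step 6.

0 15/13 3/4 21/52 9/52 -3 -3 W
1 12/25 60/149 288/3725 606/3725 -4 -3 N
2 30/29 2/3 32/87 13/87 -4 -2 W
3 60/137 60/157 1200/21509 3510/21509 -5 -2 N
4 15/17 15/26 135/442 30/221 -5 -1 W
5 20/51 60/169 320/8619 1370/8619 -6 -1 N
6 30/41 30/61 600/2501 315/2501 -6 0 W
final -7 0 N

n=0: pose=(-3,-3,W); sL=15/13, sR=3/4; mL=21/52, mR=9/52; mL+mR=15/26 → advance +1; mR−mL=-3/13 → turn -1·90°
n=1: pose=(-4,-3,N); sL=12/25, sR=60/149; mL=288/3725, mR=606/3725; mL+mR=6/25 → advance +1; mR−mL=318/3725 → turn +1·90°
n=2: pose=(-4,-2,W); sL=30/29, sR=2/3; mL=32/87, mR=13/87; mL+mR=15/29 → advance +1; mR−mL=-19/87 → turn -1·90°
n=3: pose=(-5,-2,N); sL=60/137, sR=60/157; mL=1200/21509, mR=3510/21509; mL+mR=30/137 → advance +1; mR−mL=2310/21509 → turn +1·90°
n=4: pose=(-5,-1,W); sL=15/17, sR=15/26; mL=135/442, mR=30/221; mL+mR=15/34 → advance +1; mR−mL=-75/442 → turn -1·90°
n=5: pose=(-6,-1,N); sL=20/51, sR=60/169; mL=320/8619, mR=1370/8619; mL+mR=10/51 → advance +1; mR−mL=350/2873 → turn +1·90°
n=6: pose=(-6,0,W); sL=30/41, sR=30/61; mL=600/2501, mR=315/2501; mL+mR=15/41 → advance +1; mR−mL=-285/2501 → turn -1·90°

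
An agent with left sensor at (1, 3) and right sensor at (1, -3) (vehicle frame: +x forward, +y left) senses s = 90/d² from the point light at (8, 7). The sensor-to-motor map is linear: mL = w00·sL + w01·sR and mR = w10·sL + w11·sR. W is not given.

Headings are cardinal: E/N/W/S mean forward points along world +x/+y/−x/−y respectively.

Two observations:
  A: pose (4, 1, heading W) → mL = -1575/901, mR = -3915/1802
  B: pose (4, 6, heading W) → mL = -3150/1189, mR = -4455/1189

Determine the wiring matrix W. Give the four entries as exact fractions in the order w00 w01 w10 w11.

obs A: pose=(4,1,W) → sL=45/53, sR=45/17, mL=-1575/901, mR=-3915/1802
obs B: pose=(4,6,W) → sL=90/41, sR=90/29, mL=-3150/1189, mR=-4455/1189
sensor matrix S = [[45/53, 45/17], [90/41, 90/29]]; det S = -3402000/1071289
solve [mL_A; mL_B] = S·[w00; w01] and [mR_A; mR_B] = S·[w10; w11]:
  w00 = -1/2, w01 = -1/2, w10 = -1, w11 = -1/2

-1/2 -1/2 -1 -1/2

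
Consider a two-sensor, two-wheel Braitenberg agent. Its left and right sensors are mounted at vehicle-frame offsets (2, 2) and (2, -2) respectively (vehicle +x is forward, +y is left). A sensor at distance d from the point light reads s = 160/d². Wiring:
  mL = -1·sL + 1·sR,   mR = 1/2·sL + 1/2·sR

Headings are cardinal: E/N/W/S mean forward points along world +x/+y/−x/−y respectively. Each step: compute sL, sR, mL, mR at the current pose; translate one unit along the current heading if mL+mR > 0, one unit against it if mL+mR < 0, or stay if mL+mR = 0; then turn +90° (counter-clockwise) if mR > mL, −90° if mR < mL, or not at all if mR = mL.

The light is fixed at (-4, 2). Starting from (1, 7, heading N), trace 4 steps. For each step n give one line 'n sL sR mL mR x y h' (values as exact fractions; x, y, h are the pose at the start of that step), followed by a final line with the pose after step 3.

n=0: pose=(1,7,N); sL=80/29, sR=80/49; mL=-1600/1421, mR=3120/1421; mL+mR=1520/1421 → advance +1; mR−mL=4720/1421 → turn +1·90°
n=1: pose=(1,8,W); sL=32/5, sR=160/73; mL=-1536/365, mR=1568/365; mL+mR=32/365 → advance +1; mR−mL=3104/365 → turn +1·90°
n=2: pose=(0,8,S); sL=40/13, sR=8; mL=64/13, mR=72/13; mL+mR=136/13 → advance +1; mR−mL=8/13 → turn +1·90°
n=3: pose=(0,7,E); sL=32/17, sR=32/9; mL=256/153, mR=416/153; mL+mR=224/51 → advance +1; mR−mL=160/153 → turn +1·90°

0 80/29 80/49 -1600/1421 3120/1421 1 7 N
1 32/5 160/73 -1536/365 1568/365 1 8 W
2 40/13 8 64/13 72/13 0 8 S
3 32/17 32/9 256/153 416/153 0 7 E
final 1 7 N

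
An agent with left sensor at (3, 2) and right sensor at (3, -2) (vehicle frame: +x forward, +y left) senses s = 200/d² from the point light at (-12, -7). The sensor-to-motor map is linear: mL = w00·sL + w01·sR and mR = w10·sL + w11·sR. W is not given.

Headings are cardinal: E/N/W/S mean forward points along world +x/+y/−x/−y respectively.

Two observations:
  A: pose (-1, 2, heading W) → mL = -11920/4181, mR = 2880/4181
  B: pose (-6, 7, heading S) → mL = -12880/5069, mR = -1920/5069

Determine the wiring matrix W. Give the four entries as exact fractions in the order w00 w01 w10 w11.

-1 -1 1 -1

obs A: pose=(-1,2,W) → sL=200/113, sR=40/37, mL=-11920/4181, mR=2880/4181
obs B: pose=(-6,7,S) → sL=40/37, sR=200/137, mL=-12880/5069, mR=-1920/5069
sensor matrix S = [[200/113, 40/37], [40/37, 200/137]]; det S = 29990400/21193489
solve [mL_A; mL_B] = S·[w00; w01] and [mR_A; mR_B] = S·[w10; w11]:
  w00 = -1, w01 = -1, w10 = 1, w11 = -1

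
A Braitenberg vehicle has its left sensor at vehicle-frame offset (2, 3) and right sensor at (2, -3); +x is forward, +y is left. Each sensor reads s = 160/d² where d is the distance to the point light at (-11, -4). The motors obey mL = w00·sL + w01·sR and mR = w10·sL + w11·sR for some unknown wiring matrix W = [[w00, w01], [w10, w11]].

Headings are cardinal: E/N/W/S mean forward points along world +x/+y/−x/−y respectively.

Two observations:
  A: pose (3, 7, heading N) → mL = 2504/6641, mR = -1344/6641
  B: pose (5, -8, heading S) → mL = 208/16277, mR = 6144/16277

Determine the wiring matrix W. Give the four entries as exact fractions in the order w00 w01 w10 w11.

1 -1/2 -1 1

obs A: pose=(3,7,N) → sL=16/29, sR=80/229, mL=2504/6641, mR=-1344/6641
obs B: pose=(5,-8,S) → sL=160/397, sR=32/41, mL=208/16277, mR=6144/16277
sensor matrix S = [[16/29, 80/229], [160/397, 32/41]]; det S = 31328256/108095557
solve [mL_A; mL_B] = S·[w00; w01] and [mR_A; mR_B] = S·[w10; w11]:
  w00 = 1, w01 = -1/2, w10 = -1, w11 = 1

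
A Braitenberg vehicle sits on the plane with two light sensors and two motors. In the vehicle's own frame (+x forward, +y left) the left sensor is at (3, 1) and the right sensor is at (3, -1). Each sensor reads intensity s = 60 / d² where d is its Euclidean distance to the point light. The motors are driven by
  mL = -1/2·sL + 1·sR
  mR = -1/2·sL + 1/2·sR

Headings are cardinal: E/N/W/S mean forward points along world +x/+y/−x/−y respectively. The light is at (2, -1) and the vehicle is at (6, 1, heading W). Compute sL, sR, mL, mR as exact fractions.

left sensor world pos  = (3, 0); dL² = 2
right sensor world pos = (3, 2); dR² = 10
sL = 60/2 = 30
sR = 60/10 = 6
mL = -1/2·sL + 1·sR = -9
mR = -1/2·sL + 1/2·sR = -12

30 6 -9 -12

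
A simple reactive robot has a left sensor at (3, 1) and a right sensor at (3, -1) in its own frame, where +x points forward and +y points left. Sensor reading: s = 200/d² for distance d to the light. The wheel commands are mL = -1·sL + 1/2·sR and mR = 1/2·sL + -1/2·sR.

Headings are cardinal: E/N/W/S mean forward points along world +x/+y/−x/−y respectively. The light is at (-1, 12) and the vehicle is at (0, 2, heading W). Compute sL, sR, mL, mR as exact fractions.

8/5 40/17 -36/85 -32/85

left sensor world pos  = (-3, 1); dL² = 125
right sensor world pos = (-3, 3); dR² = 85
sL = 200/125 = 8/5
sR = 200/85 = 40/17
mL = -1·sL + 1/2·sR = -36/85
mR = 1/2·sL + -1/2·sR = -32/85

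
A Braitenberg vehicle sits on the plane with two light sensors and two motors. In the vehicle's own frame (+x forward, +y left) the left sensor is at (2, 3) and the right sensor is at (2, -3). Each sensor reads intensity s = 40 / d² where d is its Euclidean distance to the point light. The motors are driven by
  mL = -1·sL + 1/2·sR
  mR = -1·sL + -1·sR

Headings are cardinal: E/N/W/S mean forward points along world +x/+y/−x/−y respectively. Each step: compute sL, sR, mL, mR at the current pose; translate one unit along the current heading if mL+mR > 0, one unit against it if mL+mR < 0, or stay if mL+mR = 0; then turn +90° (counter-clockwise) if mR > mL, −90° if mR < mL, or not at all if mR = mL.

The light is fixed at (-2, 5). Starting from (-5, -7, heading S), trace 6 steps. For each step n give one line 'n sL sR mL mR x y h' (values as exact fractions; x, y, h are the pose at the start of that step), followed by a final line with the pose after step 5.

n=0: pose=(-5,-7,S); sL=10/49, sR=5/29; mL=-335/2842, mR=-535/1421; mL+mR=-1405/2842 → advance -1; mR−mL=-15/58 → turn -1·90°
n=1: pose=(-5,-6,W); sL=40/221, sR=40/89; mL=860/19669, mR=-12400/19669; mL+mR=-11540/19669 → advance -1; mR−mL=-60/89 → turn -1·90°
n=2: pose=(-4,-6,N); sL=20/53, sR=20/41; mL=-290/2173, mR=-1880/2173; mL+mR=-2170/2173 → advance -1; mR−mL=-30/41 → turn -1·90°
n=3: pose=(-4,-7,E); sL=40/81, sR=8/45; mL=-164/405, mR=-272/405; mL+mR=-436/405 → advance -1; mR−mL=-4/15 → turn -1·90°
n=4: pose=(-5,-7,S); sL=10/49, sR=5/29; mL=-335/2842, mR=-535/1421; mL+mR=-1405/2842 → advance -1; mR−mL=-15/58 → turn -1·90°
n=5: pose=(-5,-6,W); sL=40/221, sR=40/89; mL=860/19669, mR=-12400/19669; mL+mR=-11540/19669 → advance -1; mR−mL=-60/89 → turn -1·90°

0 10/49 5/29 -335/2842 -535/1421 -5 -7 S
1 40/221 40/89 860/19669 -12400/19669 -5 -6 W
2 20/53 20/41 -290/2173 -1880/2173 -4 -6 N
3 40/81 8/45 -164/405 -272/405 -4 -7 E
4 10/49 5/29 -335/2842 -535/1421 -5 -7 S
5 40/221 40/89 860/19669 -12400/19669 -5 -6 W
final -4 -6 N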